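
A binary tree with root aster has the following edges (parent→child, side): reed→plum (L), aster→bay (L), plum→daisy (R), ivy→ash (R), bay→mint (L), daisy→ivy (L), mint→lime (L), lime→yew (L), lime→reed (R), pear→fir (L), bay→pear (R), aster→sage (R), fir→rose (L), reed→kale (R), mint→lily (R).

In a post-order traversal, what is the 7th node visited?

Post-order visits the left subtree, then the right subtree, then the node.
At aster: go left to bay.
  At bay: go left to mint.
    At mint: go left to lime.
      At lime: go left to yew.
        yew is a leaf — visit yew.
      At lime: go right to reed.
        At reed: go left to plum.
          At plum: no left child.
          At plum: go right to daisy.
            At daisy: go left to ivy.
              At ivy: no left child.
              At ivy: go right to ash.
                ash is a leaf — visit ash.
              Visit ivy.
            At daisy: no right child.
            Visit daisy.
          Visit plum.
        At reed: go right to kale.
          kale is a leaf — visit kale.
        Visit reed.
      Visit lime.
    At mint: go right to lily.
      lily is a leaf — visit lily.
    Visit mint.
  At bay: go right to pear.
    At pear: go left to fir.
      At fir: go left to rose.
        rose is a leaf — visit rose.
      At fir: no right child.
      Visit fir.
    At pear: no right child.
    Visit pear.
  Visit bay.
At aster: go right to sage.
  sage is a leaf — visit sage.
Visit aster.
Full post-order sequence: yew, ash, ivy, daisy, plum, kale, reed, lime, lily, mint, rose, fir, pear, bay, sage, aster.

reed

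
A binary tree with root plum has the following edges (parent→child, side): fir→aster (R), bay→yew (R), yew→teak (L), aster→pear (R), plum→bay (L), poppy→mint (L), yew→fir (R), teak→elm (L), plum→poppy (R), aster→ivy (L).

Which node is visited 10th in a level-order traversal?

Level-order visits nodes level by level from the root, left to right within each level.
Level 0: plum
Level 1: bay, poppy
Level 2: yew, mint
Level 3: teak, fir
Level 4: elm, aster
Level 5: ivy, pear
Full level-order sequence: plum, bay, poppy, yew, mint, teak, fir, elm, aster, ivy, pear.

ivy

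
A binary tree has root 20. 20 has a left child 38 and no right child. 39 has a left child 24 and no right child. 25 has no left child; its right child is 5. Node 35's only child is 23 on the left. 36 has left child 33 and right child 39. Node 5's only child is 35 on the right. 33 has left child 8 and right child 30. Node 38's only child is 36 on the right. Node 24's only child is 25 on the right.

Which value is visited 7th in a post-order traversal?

25

Post-order visits the left subtree, then the right subtree, then the node.
At 20: go left to 38.
  At 38: no left child.
  At 38: go right to 36.
    At 36: go left to 33.
      At 33: go left to 8.
        8 is a leaf — visit 8.
      At 33: go right to 30.
        30 is a leaf — visit 30.
      Visit 33.
    At 36: go right to 39.
      At 39: go left to 24.
        At 24: no left child.
        At 24: go right to 25.
          At 25: no left child.
          At 25: go right to 5.
            At 5: no left child.
            At 5: go right to 35.
              At 35: go left to 23.
                23 is a leaf — visit 23.
              At 35: no right child.
              Visit 35.
            Visit 5.
          Visit 25.
        Visit 24.
      At 39: no right child.
      Visit 39.
    Visit 36.
  Visit 38.
At 20: no right child.
Visit 20.
Full post-order sequence: 8, 30, 33, 23, 35, 5, 25, 24, 39, 36, 38, 20.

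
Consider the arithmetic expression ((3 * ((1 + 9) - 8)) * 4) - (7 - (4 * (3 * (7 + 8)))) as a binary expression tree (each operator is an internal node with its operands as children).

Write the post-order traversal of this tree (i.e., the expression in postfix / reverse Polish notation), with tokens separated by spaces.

3 1 9 + 8 - * 4 * 7 4 3 7 8 + * * - -

Post-order on an expression tree gives postfix notation: for each operator, emit left operand, right operand, then the operator.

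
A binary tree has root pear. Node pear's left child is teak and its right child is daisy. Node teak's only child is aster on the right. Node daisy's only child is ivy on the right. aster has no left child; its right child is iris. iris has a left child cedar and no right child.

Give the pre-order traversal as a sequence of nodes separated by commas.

pear, teak, aster, iris, cedar, daisy, ivy

Pre-order visits the node, then its left subtree, then its right subtree.
Visit pear.
At pear: go left to teak.
  Visit teak.
  At teak: no left child.
  At teak: go right to aster.
    Visit aster.
    At aster: no left child.
    At aster: go right to iris.
      Visit iris.
      At iris: go left to cedar.
        cedar is a leaf — visit cedar.
      At iris: no right child.
At pear: go right to daisy.
  Visit daisy.
  At daisy: no left child.
  At daisy: go right to ivy.
    ivy is a leaf — visit ivy.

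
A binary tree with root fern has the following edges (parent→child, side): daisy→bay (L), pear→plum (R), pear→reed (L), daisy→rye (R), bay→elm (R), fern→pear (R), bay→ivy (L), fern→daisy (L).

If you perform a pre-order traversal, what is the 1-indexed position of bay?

Pre-order visits the node, then its left subtree, then its right subtree.
Visit fern.
At fern: go left to daisy.
  Visit daisy.
  At daisy: go left to bay.
    Visit bay.
    At bay: go left to ivy.
      ivy is a leaf — visit ivy.
    At bay: go right to elm.
      elm is a leaf — visit elm.
  At daisy: go right to rye.
    rye is a leaf — visit rye.
At fern: go right to pear.
  Visit pear.
  At pear: go left to reed.
    reed is a leaf — visit reed.
  At pear: go right to plum.
    plum is a leaf — visit plum.
Full pre-order sequence: fern, daisy, bay, ivy, elm, rye, pear, reed, plum.

3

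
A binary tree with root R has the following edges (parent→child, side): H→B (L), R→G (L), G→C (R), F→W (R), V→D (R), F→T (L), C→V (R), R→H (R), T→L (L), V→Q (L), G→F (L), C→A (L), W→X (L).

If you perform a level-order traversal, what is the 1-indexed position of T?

Level-order visits nodes level by level from the root, left to right within each level.
Level 0: R
Level 1: G, H
Level 2: F, C, B
Level 3: T, W, A, V
Level 4: L, X, Q, D
Full level-order sequence: R, G, H, F, C, B, T, W, A, V, L, X, Q, D.

7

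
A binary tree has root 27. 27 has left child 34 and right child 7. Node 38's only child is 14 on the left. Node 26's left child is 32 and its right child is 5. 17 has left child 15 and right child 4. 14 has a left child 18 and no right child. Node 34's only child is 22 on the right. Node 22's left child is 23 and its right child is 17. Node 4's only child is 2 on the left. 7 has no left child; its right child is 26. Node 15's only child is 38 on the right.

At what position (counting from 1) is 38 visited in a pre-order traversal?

7

Pre-order visits the node, then its left subtree, then its right subtree.
Visit 27.
At 27: go left to 34.
  Visit 34.
  At 34: no left child.
  At 34: go right to 22.
    Visit 22.
    At 22: go left to 23.
      23 is a leaf — visit 23.
    At 22: go right to 17.
      Visit 17.
      At 17: go left to 15.
        Visit 15.
        At 15: no left child.
        At 15: go right to 38.
          Visit 38.
          At 38: go left to 14.
            Visit 14.
            At 14: go left to 18.
              18 is a leaf — visit 18.
            At 14: no right child.
          At 38: no right child.
      At 17: go right to 4.
        Visit 4.
        At 4: go left to 2.
          2 is a leaf — visit 2.
        At 4: no right child.
At 27: go right to 7.
  Visit 7.
  At 7: no left child.
  At 7: go right to 26.
    Visit 26.
    At 26: go left to 32.
      32 is a leaf — visit 32.
    At 26: go right to 5.
      5 is a leaf — visit 5.
Full pre-order sequence: 27, 34, 22, 23, 17, 15, 38, 14, 18, 4, 2, 7, 26, 32, 5.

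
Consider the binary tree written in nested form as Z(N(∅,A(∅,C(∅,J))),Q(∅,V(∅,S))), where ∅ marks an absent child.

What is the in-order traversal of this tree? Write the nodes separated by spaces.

N A C J Z Q V S

In-order visits the left subtree, then the node, then the right subtree.
At Z: go left to N.
  At N: no left child.
  Visit N.
  At N: go right to A.
    At A: no left child.
    Visit A.
    At A: go right to C.
      At C: no left child.
      Visit C.
      At C: go right to J.
        J is a leaf — visit J.
Visit Z.
At Z: go right to Q.
  At Q: no left child.
  Visit Q.
  At Q: go right to V.
    At V: no left child.
    Visit V.
    At V: go right to S.
      S is a leaf — visit S.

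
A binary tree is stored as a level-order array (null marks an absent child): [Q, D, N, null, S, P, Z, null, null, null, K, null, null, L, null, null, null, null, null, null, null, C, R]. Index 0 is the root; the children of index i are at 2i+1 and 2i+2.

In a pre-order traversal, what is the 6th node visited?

Pre-order visits the node, then its left subtree, then its right subtree.
Visit Q.
At Q: go left to D.
  Visit D.
  At D: no left child.
  At D: go right to S.
    Visit S.
    At S: no left child.
    At S: go right to K.
      Visit K.
      At K: go left to C.
        C is a leaf — visit C.
      At K: go right to R.
        R is a leaf — visit R.
At Q: go right to N.
  Visit N.
  At N: go left to P.
    P is a leaf — visit P.
  At N: go right to Z.
    Visit Z.
    At Z: go left to L.
      L is a leaf — visit L.
    At Z: no right child.
Full pre-order sequence: Q, D, S, K, C, R, N, P, Z, L.

R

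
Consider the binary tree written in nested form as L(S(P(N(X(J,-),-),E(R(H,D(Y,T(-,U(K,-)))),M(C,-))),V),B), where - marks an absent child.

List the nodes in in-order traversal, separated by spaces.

J X N P H R Y D T K U E C M S V L B

In-order visits the left subtree, then the node, then the right subtree.
At L: go left to S.
  At S: go left to P.
    At P: go left to N.
      At N: go left to X.
        At X: go left to J.
          J is a leaf — visit J.
        Visit X.
        At X: no right child.
      Visit N.
      At N: no right child.
    Visit P.
    At P: go right to E.
      At E: go left to R.
        At R: go left to H.
          H is a leaf — visit H.
        Visit R.
        At R: go right to D.
          At D: go left to Y.
            Y is a leaf — visit Y.
          Visit D.
          At D: go right to T.
            At T: no left child.
            Visit T.
            At T: go right to U.
              At U: go left to K.
                K is a leaf — visit K.
              Visit U.
              At U: no right child.
      Visit E.
      At E: go right to M.
        At M: go left to C.
          C is a leaf — visit C.
        Visit M.
        At M: no right child.
  Visit S.
  At S: go right to V.
    V is a leaf — visit V.
Visit L.
At L: go right to B.
  B is a leaf — visit B.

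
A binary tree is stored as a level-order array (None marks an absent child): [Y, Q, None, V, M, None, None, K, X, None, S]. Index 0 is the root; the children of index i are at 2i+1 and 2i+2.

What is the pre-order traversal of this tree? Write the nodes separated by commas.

Pre-order visits the node, then its left subtree, then its right subtree.
Visit Y.
At Y: go left to Q.
  Visit Q.
  At Q: go left to V.
    Visit V.
    At V: go left to K.
      K is a leaf — visit K.
    At V: go right to X.
      X is a leaf — visit X.
  At Q: go right to M.
    Visit M.
    At M: no left child.
    At M: go right to S.
      S is a leaf — visit S.
At Y: no right child.

Y, Q, V, K, X, M, S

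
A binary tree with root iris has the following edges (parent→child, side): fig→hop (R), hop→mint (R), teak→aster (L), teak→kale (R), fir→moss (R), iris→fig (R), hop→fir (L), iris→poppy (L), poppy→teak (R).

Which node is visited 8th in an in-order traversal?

In-order visits the left subtree, then the node, then the right subtree.
At iris: go left to poppy.
  At poppy: no left child.
  Visit poppy.
  At poppy: go right to teak.
    At teak: go left to aster.
      aster is a leaf — visit aster.
    Visit teak.
    At teak: go right to kale.
      kale is a leaf — visit kale.
Visit iris.
At iris: go right to fig.
  At fig: no left child.
  Visit fig.
  At fig: go right to hop.
    At hop: go left to fir.
      At fir: no left child.
      Visit fir.
      At fir: go right to moss.
        moss is a leaf — visit moss.
    Visit hop.
    At hop: go right to mint.
      mint is a leaf — visit mint.
Full in-order sequence: poppy, aster, teak, kale, iris, fig, fir, moss, hop, mint.

moss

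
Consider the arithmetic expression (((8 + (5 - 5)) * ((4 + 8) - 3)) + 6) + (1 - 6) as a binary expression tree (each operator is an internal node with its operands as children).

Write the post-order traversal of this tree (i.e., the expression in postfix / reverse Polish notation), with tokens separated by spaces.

8 5 5 - + 4 8 + 3 - * 6 + 1 6 - +

Post-order on an expression tree gives postfix notation: for each operator, emit left operand, right operand, then the operator.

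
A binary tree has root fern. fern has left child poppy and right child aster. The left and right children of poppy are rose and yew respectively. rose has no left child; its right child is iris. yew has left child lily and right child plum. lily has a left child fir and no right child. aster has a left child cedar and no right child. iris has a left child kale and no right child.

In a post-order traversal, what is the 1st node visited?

kale

Post-order visits the left subtree, then the right subtree, then the node.
At fern: go left to poppy.
  At poppy: go left to rose.
    At rose: no left child.
    At rose: go right to iris.
      At iris: go left to kale.
        kale is a leaf — visit kale.
      At iris: no right child.
      Visit iris.
    Visit rose.
  At poppy: go right to yew.
    At yew: go left to lily.
      At lily: go left to fir.
        fir is a leaf — visit fir.
      At lily: no right child.
      Visit lily.
    At yew: go right to plum.
      plum is a leaf — visit plum.
    Visit yew.
  Visit poppy.
At fern: go right to aster.
  At aster: go left to cedar.
    cedar is a leaf — visit cedar.
  At aster: no right child.
  Visit aster.
Visit fern.
Full post-order sequence: kale, iris, rose, fir, lily, plum, yew, poppy, cedar, aster, fern.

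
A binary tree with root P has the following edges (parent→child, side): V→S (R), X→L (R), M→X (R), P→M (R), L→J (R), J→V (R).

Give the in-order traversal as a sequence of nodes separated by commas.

In-order visits the left subtree, then the node, then the right subtree.
At P: no left child.
Visit P.
At P: go right to M.
  At M: no left child.
  Visit M.
  At M: go right to X.
    At X: no left child.
    Visit X.
    At X: go right to L.
      At L: no left child.
      Visit L.
      At L: go right to J.
        At J: no left child.
        Visit J.
        At J: go right to V.
          At V: no left child.
          Visit V.
          At V: go right to S.
            S is a leaf — visit S.

P, M, X, L, J, V, S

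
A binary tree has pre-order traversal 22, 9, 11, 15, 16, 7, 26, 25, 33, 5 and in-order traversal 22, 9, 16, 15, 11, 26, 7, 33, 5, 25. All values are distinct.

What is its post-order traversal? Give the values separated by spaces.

16 15 26 5 33 25 7 11 9 22

The first element of pre-order is the root; it splits in-order into left and right subtrees.
Root 22: left subtree has 0 nodes { }, right has 9 {9, 16, 15, 11, 26, 7, 33, 5, 25}.
  Root 9: left subtree has 0 nodes { }, right has 8 {16, 15, 11, 26, 7, 33, 5, 25}.
    Root 11: left subtree has 2 nodes {16, 15}, right has 5 {26, 7, 33, 5, 25}.
      Root 15: left subtree has 1 node {16}, right has 0 { }.
      Root 7: left subtree has 1 node {26}, right has 3 {33, 5, 25}.
        Root 25: left subtree has 2 nodes {33, 5}, right has 0 { }.
          Root 33: left subtree has 0 nodes { }, right has 1 {5}.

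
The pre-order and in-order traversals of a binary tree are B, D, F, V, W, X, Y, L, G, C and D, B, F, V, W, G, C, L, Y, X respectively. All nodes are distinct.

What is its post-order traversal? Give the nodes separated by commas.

D, C, G, L, Y, X, W, V, F, B

The first element of pre-order is the root; it splits in-order into left and right subtrees.
Root B: left subtree has 1 node {D}, right has 8 {F, V, W, G, C, L, Y, X}.
  Root F: left subtree has 0 nodes { }, right has 7 {V, W, G, C, L, Y, X}.
    Root V: left subtree has 0 nodes { }, right has 6 {W, G, C, L, Y, X}.
      Root W: left subtree has 0 nodes { }, right has 5 {G, C, L, Y, X}.
        Root X: left subtree has 4 nodes {G, C, L, Y}, right has 0 { }.
          Root Y: left subtree has 3 nodes {G, C, L}, right has 0 { }.
            Root L: left subtree has 2 nodes {G, C}, right has 0 { }.
              Root G: left subtree has 0 nodes { }, right has 1 {C}.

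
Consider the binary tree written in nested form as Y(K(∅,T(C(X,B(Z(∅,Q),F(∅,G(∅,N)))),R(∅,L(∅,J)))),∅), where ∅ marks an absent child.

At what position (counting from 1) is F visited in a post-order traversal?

6

Post-order visits the left subtree, then the right subtree, then the node.
At Y: go left to K.
  At K: no left child.
  At K: go right to T.
    At T: go left to C.
      At C: go left to X.
        X is a leaf — visit X.
      At C: go right to B.
        At B: go left to Z.
          At Z: no left child.
          At Z: go right to Q.
            Q is a leaf — visit Q.
          Visit Z.
        At B: go right to F.
          At F: no left child.
          At F: go right to G.
            At G: no left child.
            At G: go right to N.
              N is a leaf — visit N.
            Visit G.
          Visit F.
        Visit B.
      Visit C.
    At T: go right to R.
      At R: no left child.
      At R: go right to L.
        At L: no left child.
        At L: go right to J.
          J is a leaf — visit J.
        Visit L.
      Visit R.
    Visit T.
  Visit K.
At Y: no right child.
Visit Y.
Full post-order sequence: X, Q, Z, N, G, F, B, C, J, L, R, T, K, Y.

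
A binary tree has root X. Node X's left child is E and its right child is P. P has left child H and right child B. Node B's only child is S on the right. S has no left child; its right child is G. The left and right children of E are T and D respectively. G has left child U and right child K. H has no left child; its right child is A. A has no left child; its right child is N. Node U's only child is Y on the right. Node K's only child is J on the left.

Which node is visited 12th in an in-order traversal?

In-order visits the left subtree, then the node, then the right subtree.
At X: go left to E.
  At E: go left to T.
    T is a leaf — visit T.
  Visit E.
  At E: go right to D.
    D is a leaf — visit D.
Visit X.
At X: go right to P.
  At P: go left to H.
    At H: no left child.
    Visit H.
    At H: go right to A.
      At A: no left child.
      Visit A.
      At A: go right to N.
        N is a leaf — visit N.
  Visit P.
  At P: go right to B.
    At B: no left child.
    Visit B.
    At B: go right to S.
      At S: no left child.
      Visit S.
      At S: go right to G.
        At G: go left to U.
          At U: no left child.
          Visit U.
          At U: go right to Y.
            Y is a leaf — visit Y.
        Visit G.
        At G: go right to K.
          At K: go left to J.
            J is a leaf — visit J.
          Visit K.
          At K: no right child.
Full in-order sequence: T, E, D, X, H, A, N, P, B, S, U, Y, G, J, K.

Y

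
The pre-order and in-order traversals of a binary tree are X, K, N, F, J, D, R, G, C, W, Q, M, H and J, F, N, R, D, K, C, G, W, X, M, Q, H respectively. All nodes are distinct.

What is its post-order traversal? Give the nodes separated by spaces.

The first element of pre-order is the root; it splits in-order into left and right subtrees.
Root X: left subtree has 9 nodes {J, F, N, R, D, K, C, G, W}, right has 3 {M, Q, H}.
  Root K: left subtree has 5 nodes {J, F, N, R, D}, right has 3 {C, G, W}.
    Root N: left subtree has 2 nodes {J, F}, right has 2 {R, D}.
      Root F: left subtree has 1 node {J}, right has 0 { }.
      Root D: left subtree has 1 node {R}, right has 0 { }.
    Root G: left subtree has 1 node {C}, right has 1 {W}.
  Root Q: left subtree has 1 node {M}, right has 1 {H}.

J F R D N C W G K M H Q X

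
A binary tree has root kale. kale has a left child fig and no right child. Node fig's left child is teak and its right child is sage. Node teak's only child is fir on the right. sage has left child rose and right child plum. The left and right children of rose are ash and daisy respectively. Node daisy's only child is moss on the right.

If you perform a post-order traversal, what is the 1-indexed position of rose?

Post-order visits the left subtree, then the right subtree, then the node.
At kale: go left to fig.
  At fig: go left to teak.
    At teak: no left child.
    At teak: go right to fir.
      fir is a leaf — visit fir.
    Visit teak.
  At fig: go right to sage.
    At sage: go left to rose.
      At rose: go left to ash.
        ash is a leaf — visit ash.
      At rose: go right to daisy.
        At daisy: no left child.
        At daisy: go right to moss.
          moss is a leaf — visit moss.
        Visit daisy.
      Visit rose.
    At sage: go right to plum.
      plum is a leaf — visit plum.
    Visit sage.
  Visit fig.
At kale: no right child.
Visit kale.
Full post-order sequence: fir, teak, ash, moss, daisy, rose, plum, sage, fig, kale.

6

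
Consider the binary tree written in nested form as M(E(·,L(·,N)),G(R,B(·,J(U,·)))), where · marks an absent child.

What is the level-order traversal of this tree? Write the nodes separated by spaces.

M E G L R B N J U

Level-order visits nodes level by level from the root, left to right within each level.
Level 0: M
Level 1: E, G
Level 2: L, R, B
Level 3: N, J
Level 4: U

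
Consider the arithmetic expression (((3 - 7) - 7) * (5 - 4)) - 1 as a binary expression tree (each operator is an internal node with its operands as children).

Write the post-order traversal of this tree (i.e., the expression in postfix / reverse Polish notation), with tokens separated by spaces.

Post-order on an expression tree gives postfix notation: for each operator, emit left operand, right operand, then the operator.

3 7 - 7 - 5 4 - * 1 -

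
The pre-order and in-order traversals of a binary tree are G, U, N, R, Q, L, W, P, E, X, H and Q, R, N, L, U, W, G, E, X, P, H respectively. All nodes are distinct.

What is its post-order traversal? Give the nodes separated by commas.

The first element of pre-order is the root; it splits in-order into left and right subtrees.
Root G: left subtree has 6 nodes {Q, R, N, L, U, W}, right has 4 {E, X, P, H}.
  Root U: left subtree has 4 nodes {Q, R, N, L}, right has 1 {W}.
    Root N: left subtree has 2 nodes {Q, R}, right has 1 {L}.
      Root R: left subtree has 1 node {Q}, right has 0 { }.
  Root P: left subtree has 2 nodes {E, X}, right has 1 {H}.
    Root E: left subtree has 0 nodes { }, right has 1 {X}.

Q, R, L, N, W, U, X, E, H, P, G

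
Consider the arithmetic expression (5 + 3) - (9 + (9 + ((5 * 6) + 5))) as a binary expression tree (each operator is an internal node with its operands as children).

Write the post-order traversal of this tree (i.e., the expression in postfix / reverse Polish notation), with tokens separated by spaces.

5 3 + 9 9 5 6 * 5 + + + -

Post-order on an expression tree gives postfix notation: for each operator, emit left operand, right operand, then the operator.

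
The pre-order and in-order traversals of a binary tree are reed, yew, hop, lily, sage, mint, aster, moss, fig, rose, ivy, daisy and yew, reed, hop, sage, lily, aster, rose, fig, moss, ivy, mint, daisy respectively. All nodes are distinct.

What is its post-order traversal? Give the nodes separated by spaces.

yew sage rose fig ivy moss aster daisy mint lily hop reed

The first element of pre-order is the root; it splits in-order into left and right subtrees.
Root reed: left subtree has 1 node {yew}, right has 10 {hop, sage, lily, aster, rose, fig, moss, ivy, mint, daisy}.
  Root hop: left subtree has 0 nodes { }, right has 9 {sage, lily, aster, rose, fig, moss, ivy, mint, daisy}.
    Root lily: left subtree has 1 node {sage}, right has 7 {aster, rose, fig, moss, ivy, mint, daisy}.
      Root mint: left subtree has 5 nodes {aster, rose, fig, moss, ivy}, right has 1 {daisy}.
        Root aster: left subtree has 0 nodes { }, right has 4 {rose, fig, moss, ivy}.
          Root moss: left subtree has 2 nodes {rose, fig}, right has 1 {ivy}.
            Root fig: left subtree has 1 node {rose}, right has 0 { }.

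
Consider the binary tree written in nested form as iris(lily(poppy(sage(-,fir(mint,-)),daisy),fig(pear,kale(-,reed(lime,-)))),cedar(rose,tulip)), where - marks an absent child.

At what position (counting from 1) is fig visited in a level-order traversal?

5

Level-order visits nodes level by level from the root, left to right within each level.
Level 0: iris
Level 1: lily, cedar
Level 2: poppy, fig, rose, tulip
Level 3: sage, daisy, pear, kale
Level 4: fir, reed
Level 5: mint, lime
Full level-order sequence: iris, lily, cedar, poppy, fig, rose, tulip, sage, daisy, pear, kale, fir, reed, mint, lime.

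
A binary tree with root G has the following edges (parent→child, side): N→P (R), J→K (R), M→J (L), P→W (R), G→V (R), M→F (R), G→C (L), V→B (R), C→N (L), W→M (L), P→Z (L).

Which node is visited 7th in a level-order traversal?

Level-order visits nodes level by level from the root, left to right within each level.
Level 0: G
Level 1: C, V
Level 2: N, B
Level 3: P
Level 4: Z, W
Level 5: M
Level 6: J, F
Level 7: K
Full level-order sequence: G, C, V, N, B, P, Z, W, M, J, F, K.

Z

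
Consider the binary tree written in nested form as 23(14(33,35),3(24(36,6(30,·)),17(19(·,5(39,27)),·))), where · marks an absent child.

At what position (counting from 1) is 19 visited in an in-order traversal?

10

In-order visits the left subtree, then the node, then the right subtree.
At 23: go left to 14.
  At 14: go left to 33.
    33 is a leaf — visit 33.
  Visit 14.
  At 14: go right to 35.
    35 is a leaf — visit 35.
Visit 23.
At 23: go right to 3.
  At 3: go left to 24.
    At 24: go left to 36.
      36 is a leaf — visit 36.
    Visit 24.
    At 24: go right to 6.
      At 6: go left to 30.
        30 is a leaf — visit 30.
      Visit 6.
      At 6: no right child.
  Visit 3.
  At 3: go right to 17.
    At 17: go left to 19.
      At 19: no left child.
      Visit 19.
      At 19: go right to 5.
        At 5: go left to 39.
          39 is a leaf — visit 39.
        Visit 5.
        At 5: go right to 27.
          27 is a leaf — visit 27.
    Visit 17.
    At 17: no right child.
Full in-order sequence: 33, 14, 35, 23, 36, 24, 30, 6, 3, 19, 39, 5, 27, 17.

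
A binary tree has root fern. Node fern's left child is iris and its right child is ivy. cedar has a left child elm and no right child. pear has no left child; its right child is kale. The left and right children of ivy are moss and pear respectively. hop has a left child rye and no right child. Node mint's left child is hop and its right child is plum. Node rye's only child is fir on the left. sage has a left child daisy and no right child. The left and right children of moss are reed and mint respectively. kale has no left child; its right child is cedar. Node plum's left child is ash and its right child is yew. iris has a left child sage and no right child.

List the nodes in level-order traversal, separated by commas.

fern, iris, ivy, sage, moss, pear, daisy, reed, mint, kale, hop, plum, cedar, rye, ash, yew, elm, fir

Level-order visits nodes level by level from the root, left to right within each level.
Level 0: fern
Level 1: iris, ivy
Level 2: sage, moss, pear
Level 3: daisy, reed, mint, kale
Level 4: hop, plum, cedar
Level 5: rye, ash, yew, elm
Level 6: fir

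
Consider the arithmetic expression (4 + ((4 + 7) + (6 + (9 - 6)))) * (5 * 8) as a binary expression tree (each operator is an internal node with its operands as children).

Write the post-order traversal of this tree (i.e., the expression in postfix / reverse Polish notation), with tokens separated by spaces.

4 4 7 + 6 9 6 - + + + 5 8 * *

Post-order on an expression tree gives postfix notation: for each operator, emit left operand, right operand, then the operator.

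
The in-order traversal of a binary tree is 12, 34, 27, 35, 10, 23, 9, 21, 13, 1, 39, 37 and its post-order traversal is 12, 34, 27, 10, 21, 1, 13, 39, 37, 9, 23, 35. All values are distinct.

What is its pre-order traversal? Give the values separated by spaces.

The last element of post-order is the root; it splits in-order into left and right subtrees.
Root 35: left subtree has 3 nodes {12, 34, 27}, right has 8 {10, 23, 9, 21, 13, 1, 39, 37}.
  Root 27: left subtree has 2 nodes {12, 34}, right has 0 { }.
    Root 34: left subtree has 1 node {12}, right has 0 { }.
  Root 23: left subtree has 1 node {10}, right has 6 {9, 21, 13, 1, 39, 37}.
    Root 9: left subtree has 0 nodes { }, right has 5 {21, 13, 1, 39, 37}.
      Root 37: left subtree has 4 nodes {21, 13, 1, 39}, right has 0 { }.
        Root 39: left subtree has 3 nodes {21, 13, 1}, right has 0 { }.
          Root 13: left subtree has 1 node {21}, right has 1 {1}.

35 27 34 12 23 10 9 37 39 13 21 1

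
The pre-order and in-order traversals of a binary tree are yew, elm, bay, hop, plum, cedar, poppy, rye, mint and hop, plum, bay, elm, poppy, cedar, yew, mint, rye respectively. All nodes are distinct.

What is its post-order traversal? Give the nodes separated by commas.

plum, hop, bay, poppy, cedar, elm, mint, rye, yew

The first element of pre-order is the root; it splits in-order into left and right subtrees.
Root yew: left subtree has 6 nodes {hop, plum, bay, elm, poppy, cedar}, right has 2 {mint, rye}.
  Root elm: left subtree has 3 nodes {hop, plum, bay}, right has 2 {poppy, cedar}.
    Root bay: left subtree has 2 nodes {hop, plum}, right has 0 { }.
      Root hop: left subtree has 0 nodes { }, right has 1 {plum}.
    Root cedar: left subtree has 1 node {poppy}, right has 0 { }.
  Root rye: left subtree has 1 node {mint}, right has 0 { }.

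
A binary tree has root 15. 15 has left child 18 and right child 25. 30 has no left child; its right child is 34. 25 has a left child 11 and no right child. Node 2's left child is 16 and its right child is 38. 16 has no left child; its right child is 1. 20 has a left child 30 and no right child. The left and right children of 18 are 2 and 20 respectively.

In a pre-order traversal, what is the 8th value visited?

30

Pre-order visits the node, then its left subtree, then its right subtree.
Visit 15.
At 15: go left to 18.
  Visit 18.
  At 18: go left to 2.
    Visit 2.
    At 2: go left to 16.
      Visit 16.
      At 16: no left child.
      At 16: go right to 1.
        1 is a leaf — visit 1.
    At 2: go right to 38.
      38 is a leaf — visit 38.
  At 18: go right to 20.
    Visit 20.
    At 20: go left to 30.
      Visit 30.
      At 30: no left child.
      At 30: go right to 34.
        34 is a leaf — visit 34.
    At 20: no right child.
At 15: go right to 25.
  Visit 25.
  At 25: go left to 11.
    11 is a leaf — visit 11.
  At 25: no right child.
Full pre-order sequence: 15, 18, 2, 16, 1, 38, 20, 30, 34, 25, 11.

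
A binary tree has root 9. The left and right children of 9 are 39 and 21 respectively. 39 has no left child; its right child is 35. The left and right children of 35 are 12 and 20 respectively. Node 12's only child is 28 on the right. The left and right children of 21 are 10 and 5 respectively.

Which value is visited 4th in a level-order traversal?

Level-order visits nodes level by level from the root, left to right within each level.
Level 0: 9
Level 1: 39, 21
Level 2: 35, 10, 5
Level 3: 12, 20
Level 4: 28
Full level-order sequence: 9, 39, 21, 35, 10, 5, 12, 20, 28.

35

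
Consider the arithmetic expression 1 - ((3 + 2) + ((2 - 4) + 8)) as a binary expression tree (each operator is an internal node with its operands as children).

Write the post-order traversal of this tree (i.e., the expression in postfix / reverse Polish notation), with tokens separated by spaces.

1 3 2 + 2 4 - 8 + + -

Post-order on an expression tree gives postfix notation: for each operator, emit left operand, right operand, then the operator.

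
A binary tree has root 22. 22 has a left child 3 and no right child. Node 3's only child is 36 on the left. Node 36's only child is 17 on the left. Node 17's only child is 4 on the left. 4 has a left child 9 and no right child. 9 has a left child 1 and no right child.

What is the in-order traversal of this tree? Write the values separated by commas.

In-order visits the left subtree, then the node, then the right subtree.
At 22: go left to 3.
  At 3: go left to 36.
    At 36: go left to 17.
      At 17: go left to 4.
        At 4: go left to 9.
          At 9: go left to 1.
            1 is a leaf — visit 1.
          Visit 9.
          At 9: no right child.
        Visit 4.
        At 4: no right child.
      Visit 17.
      At 17: no right child.
    Visit 36.
    At 36: no right child.
  Visit 3.
  At 3: no right child.
Visit 22.
At 22: no right child.

1, 9, 4, 17, 36, 3, 22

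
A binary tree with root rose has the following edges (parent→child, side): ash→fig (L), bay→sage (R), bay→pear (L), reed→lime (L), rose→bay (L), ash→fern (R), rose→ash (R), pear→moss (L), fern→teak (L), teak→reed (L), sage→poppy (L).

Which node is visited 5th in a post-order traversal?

Post-order visits the left subtree, then the right subtree, then the node.
At rose: go left to bay.
  At bay: go left to pear.
    At pear: go left to moss.
      moss is a leaf — visit moss.
    At pear: no right child.
    Visit pear.
  At bay: go right to sage.
    At sage: go left to poppy.
      poppy is a leaf — visit poppy.
    At sage: no right child.
    Visit sage.
  Visit bay.
At rose: go right to ash.
  At ash: go left to fig.
    fig is a leaf — visit fig.
  At ash: go right to fern.
    At fern: go left to teak.
      At teak: go left to reed.
        At reed: go left to lime.
          lime is a leaf — visit lime.
        At reed: no right child.
        Visit reed.
      At teak: no right child.
      Visit teak.
    At fern: no right child.
    Visit fern.
  Visit ash.
Visit rose.
Full post-order sequence: moss, pear, poppy, sage, bay, fig, lime, reed, teak, fern, ash, rose.

bay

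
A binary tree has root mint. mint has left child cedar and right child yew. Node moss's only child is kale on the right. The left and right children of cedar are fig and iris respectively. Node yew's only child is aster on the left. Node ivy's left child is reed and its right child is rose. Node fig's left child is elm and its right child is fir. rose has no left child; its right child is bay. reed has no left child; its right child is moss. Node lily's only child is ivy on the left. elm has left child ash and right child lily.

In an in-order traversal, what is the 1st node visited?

In-order visits the left subtree, then the node, then the right subtree.
At mint: go left to cedar.
  At cedar: go left to fig.
    At fig: go left to elm.
      At elm: go left to ash.
        ash is a leaf — visit ash.
      Visit elm.
      At elm: go right to lily.
        At lily: go left to ivy.
          At ivy: go left to reed.
            At reed: no left child.
            Visit reed.
            At reed: go right to moss.
              At moss: no left child.
              Visit moss.
              At moss: go right to kale.
                kale is a leaf — visit kale.
          Visit ivy.
          At ivy: go right to rose.
            At rose: no left child.
            Visit rose.
            At rose: go right to bay.
              bay is a leaf — visit bay.
        Visit lily.
        At lily: no right child.
    Visit fig.
    At fig: go right to fir.
      fir is a leaf — visit fir.
  Visit cedar.
  At cedar: go right to iris.
    iris is a leaf — visit iris.
Visit mint.
At mint: go right to yew.
  At yew: go left to aster.
    aster is a leaf — visit aster.
  Visit yew.
  At yew: no right child.
Full in-order sequence: ash, elm, reed, moss, kale, ivy, rose, bay, lily, fig, fir, cedar, iris, mint, aster, yew.

ash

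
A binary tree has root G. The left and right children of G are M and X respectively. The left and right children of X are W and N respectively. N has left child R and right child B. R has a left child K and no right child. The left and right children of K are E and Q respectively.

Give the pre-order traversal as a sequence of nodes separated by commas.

G, M, X, W, N, R, K, E, Q, B

Pre-order visits the node, then its left subtree, then its right subtree.
Visit G.
At G: go left to M.
  M is a leaf — visit M.
At G: go right to X.
  Visit X.
  At X: go left to W.
    W is a leaf — visit W.
  At X: go right to N.
    Visit N.
    At N: go left to R.
      Visit R.
      At R: go left to K.
        Visit K.
        At K: go left to E.
          E is a leaf — visit E.
        At K: go right to Q.
          Q is a leaf — visit Q.
      At R: no right child.
    At N: go right to B.
      B is a leaf — visit B.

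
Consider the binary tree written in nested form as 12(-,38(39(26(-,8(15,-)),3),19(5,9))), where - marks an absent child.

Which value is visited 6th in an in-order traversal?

In-order visits the left subtree, then the node, then the right subtree.
At 12: no left child.
Visit 12.
At 12: go right to 38.
  At 38: go left to 39.
    At 39: go left to 26.
      At 26: no left child.
      Visit 26.
      At 26: go right to 8.
        At 8: go left to 15.
          15 is a leaf — visit 15.
        Visit 8.
        At 8: no right child.
    Visit 39.
    At 39: go right to 3.
      3 is a leaf — visit 3.
  Visit 38.
  At 38: go right to 19.
    At 19: go left to 5.
      5 is a leaf — visit 5.
    Visit 19.
    At 19: go right to 9.
      9 is a leaf — visit 9.
Full in-order sequence: 12, 26, 15, 8, 39, 3, 38, 5, 19, 9.

3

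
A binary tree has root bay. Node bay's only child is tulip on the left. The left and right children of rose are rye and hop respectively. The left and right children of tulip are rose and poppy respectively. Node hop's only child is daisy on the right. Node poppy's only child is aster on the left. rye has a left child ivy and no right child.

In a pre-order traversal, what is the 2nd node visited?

Pre-order visits the node, then its left subtree, then its right subtree.
Visit bay.
At bay: go left to tulip.
  Visit tulip.
  At tulip: go left to rose.
    Visit rose.
    At rose: go left to rye.
      Visit rye.
      At rye: go left to ivy.
        ivy is a leaf — visit ivy.
      At rye: no right child.
    At rose: go right to hop.
      Visit hop.
      At hop: no left child.
      At hop: go right to daisy.
        daisy is a leaf — visit daisy.
  At tulip: go right to poppy.
    Visit poppy.
    At poppy: go left to aster.
      aster is a leaf — visit aster.
    At poppy: no right child.
At bay: no right child.
Full pre-order sequence: bay, tulip, rose, rye, ivy, hop, daisy, poppy, aster.

tulip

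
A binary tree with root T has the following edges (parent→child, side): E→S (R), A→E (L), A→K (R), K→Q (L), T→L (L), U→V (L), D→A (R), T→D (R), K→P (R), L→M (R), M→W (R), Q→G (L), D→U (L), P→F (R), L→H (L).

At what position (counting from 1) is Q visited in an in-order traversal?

In-order visits the left subtree, then the node, then the right subtree.
At T: go left to L.
  At L: go left to H.
    H is a leaf — visit H.
  Visit L.
  At L: go right to M.
    At M: no left child.
    Visit M.
    At M: go right to W.
      W is a leaf — visit W.
Visit T.
At T: go right to D.
  At D: go left to U.
    At U: go left to V.
      V is a leaf — visit V.
    Visit U.
    At U: no right child.
  Visit D.
  At D: go right to A.
    At A: go left to E.
      At E: no left child.
      Visit E.
      At E: go right to S.
        S is a leaf — visit S.
    Visit A.
    At A: go right to K.
      At K: go left to Q.
        At Q: go left to G.
          G is a leaf — visit G.
        Visit Q.
        At Q: no right child.
      Visit K.
      At K: go right to P.
        At P: no left child.
        Visit P.
        At P: go right to F.
          F is a leaf — visit F.
Full in-order sequence: H, L, M, W, T, V, U, D, E, S, A, G, Q, K, P, F.

13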